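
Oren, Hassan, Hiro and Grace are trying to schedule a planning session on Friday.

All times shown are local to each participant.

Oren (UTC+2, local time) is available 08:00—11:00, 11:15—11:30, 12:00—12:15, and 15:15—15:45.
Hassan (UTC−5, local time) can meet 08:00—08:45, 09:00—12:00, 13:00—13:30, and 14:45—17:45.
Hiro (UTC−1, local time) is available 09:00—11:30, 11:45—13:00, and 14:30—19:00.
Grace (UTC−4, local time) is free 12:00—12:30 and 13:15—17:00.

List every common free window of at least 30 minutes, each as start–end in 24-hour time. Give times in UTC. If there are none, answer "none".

none

Oren → UTC: 06:00–09:00, 09:15–09:30, 10:00–10:15, 13:15–13:45.
Hassan → UTC: 13:00–13:45, 14:00–17:00, 18:00–18:30, 19:45–22:45.
Hiro → UTC: 10:00–12:30, 12:45–14:00, 15:30–20:00.
Grace → UTC: 16:00–16:30, 17:15–21:00.
Oren ∩ Hassan: 13:15–13:45.
Oren ∩ Hassan ∩ Hiro: 13:15–13:45.
Oren ∩ Hassan ∩ Hiro ∩ Grace: (none).
Windows ≥ 30 min: (none).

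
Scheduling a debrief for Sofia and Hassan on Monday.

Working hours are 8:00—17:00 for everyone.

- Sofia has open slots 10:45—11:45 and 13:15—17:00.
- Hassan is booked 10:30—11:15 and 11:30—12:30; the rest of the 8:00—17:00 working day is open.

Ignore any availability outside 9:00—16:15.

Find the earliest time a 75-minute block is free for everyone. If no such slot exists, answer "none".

13:15

Hassan free within 08:00–17:00: 08:00–10:30, 11:15–11:30, 12:30–17:00.
Sofia ∩ Hassan: 11:15–11:30, 13:15–17:00.
Restricted to 09:00–16:15: 11:15–11:30, 13:15–16:15.
Windows ≥ 75 min: 13:15–16:15.
Earliest such window starts at 13:15.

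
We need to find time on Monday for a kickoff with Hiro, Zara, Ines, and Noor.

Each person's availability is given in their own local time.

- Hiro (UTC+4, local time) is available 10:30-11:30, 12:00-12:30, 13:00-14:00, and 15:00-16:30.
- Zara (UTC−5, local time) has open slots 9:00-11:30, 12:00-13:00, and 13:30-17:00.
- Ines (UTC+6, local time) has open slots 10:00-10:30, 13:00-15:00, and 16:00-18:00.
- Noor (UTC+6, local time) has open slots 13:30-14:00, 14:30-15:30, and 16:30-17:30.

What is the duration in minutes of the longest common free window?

Hiro → UTC: 06:30–07:30, 08:00–08:30, 09:00–10:00, 11:00–12:30.
Zara → UTC: 14:00–16:30, 17:00–18:00, 18:30–22:00.
Ines → UTC: 04:00–04:30, 07:00–09:00, 10:00–12:00.
Noor → UTC: 07:30–08:00, 08:30–09:30, 10:30–11:30.
Hiro ∩ Zara: (none).
Hiro ∩ Zara ∩ Ines: (none).
Hiro ∩ Zara ∩ Ines ∩ Noor: (none).
No common window.

0 minutes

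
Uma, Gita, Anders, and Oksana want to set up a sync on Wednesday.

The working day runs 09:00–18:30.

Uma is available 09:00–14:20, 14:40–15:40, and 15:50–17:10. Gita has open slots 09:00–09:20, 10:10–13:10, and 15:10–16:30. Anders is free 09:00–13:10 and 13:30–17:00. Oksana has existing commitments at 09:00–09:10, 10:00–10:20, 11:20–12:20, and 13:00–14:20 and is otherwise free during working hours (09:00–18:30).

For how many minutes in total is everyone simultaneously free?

180 minutes

Oksana free within 09:00–18:30: 09:10–10:00, 10:20–11:20, 12:20–13:00, 14:20–18:30.
Uma ∩ Gita: 09:00–09:20, 10:10–13:10, 15:10–15:40, 15:50–16:30.
Uma ∩ Gita ∩ Anders: 09:00–09:20, 10:10–13:10, 15:10–15:40, 15:50–16:30.
Uma ∩ Gita ∩ Anders ∩ Oksana: 09:10–09:20, 10:20–11:20, 12:20–13:00, 15:10–15:40, 15:50–16:30.
Total common minutes: 10 + 60 + 40 + 30 + 40 = 180.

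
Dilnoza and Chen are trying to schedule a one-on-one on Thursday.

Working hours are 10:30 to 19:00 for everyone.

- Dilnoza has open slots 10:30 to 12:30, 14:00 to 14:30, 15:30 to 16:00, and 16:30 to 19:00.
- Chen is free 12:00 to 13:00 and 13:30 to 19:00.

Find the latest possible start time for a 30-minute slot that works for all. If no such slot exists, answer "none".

Dilnoza ∩ Chen: 12:00–12:30, 14:00–14:30, 15:30–16:00, 16:30–19:00.
Windows ≥ 30 min: 12:00–12:30, 14:00–14:30, 15:30–16:00, 16:30–19:00.
Latest start in the last window 16:30–19:00 is 19:00 − 30 min = 18:30.

18:30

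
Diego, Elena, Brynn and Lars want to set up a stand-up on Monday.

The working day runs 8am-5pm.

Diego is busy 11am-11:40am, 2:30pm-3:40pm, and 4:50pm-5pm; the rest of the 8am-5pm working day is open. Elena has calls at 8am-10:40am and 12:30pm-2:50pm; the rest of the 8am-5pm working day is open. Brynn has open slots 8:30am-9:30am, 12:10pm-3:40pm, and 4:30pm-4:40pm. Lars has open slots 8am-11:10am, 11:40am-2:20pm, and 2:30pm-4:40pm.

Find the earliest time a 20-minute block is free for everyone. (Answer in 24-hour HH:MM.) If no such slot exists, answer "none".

Diego free within 08:00–17:00: 08:00–11:00, 11:40–14:30, 15:40–16:50.
Elena free within 08:00–17:00: 10:40–12:30, 14:50–17:00.
Diego ∩ Elena: 10:40–11:00, 11:40–12:30, 15:40–16:50.
Diego ∩ Elena ∩ Brynn: 12:10–12:30, 16:30–16:40.
Diego ∩ Elena ∩ Brynn ∩ Lars: 12:10–12:30, 16:30–16:40.
Windows ≥ 20 min: 12:10–12:30.
Earliest such window starts at 12:10.

12:10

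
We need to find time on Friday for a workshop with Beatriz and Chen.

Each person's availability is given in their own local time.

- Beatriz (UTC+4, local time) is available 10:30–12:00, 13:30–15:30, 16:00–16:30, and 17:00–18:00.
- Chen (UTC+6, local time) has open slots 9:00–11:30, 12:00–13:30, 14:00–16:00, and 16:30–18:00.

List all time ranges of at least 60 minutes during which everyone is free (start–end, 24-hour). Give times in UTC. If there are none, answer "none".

06:30–07:30, 10:30–11:30

Beatriz → UTC: 06:30–08:00, 09:30–11:30, 12:00–12:30, 13:00–14:00.
Chen → UTC: 03:00–05:30, 06:00–07:30, 08:00–10:00, 10:30–12:00.
Beatriz ∩ Chen: 06:30–07:30, 09:30–10:00, 10:30–11:30.
Windows ≥ 60 min: 06:30–07:30, 10:30–11:30.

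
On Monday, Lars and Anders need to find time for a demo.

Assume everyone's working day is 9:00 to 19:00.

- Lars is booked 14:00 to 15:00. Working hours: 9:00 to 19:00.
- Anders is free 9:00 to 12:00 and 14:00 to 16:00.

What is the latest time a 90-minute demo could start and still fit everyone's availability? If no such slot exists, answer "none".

Lars free within 09:00–19:00: 09:00–14:00, 15:00–19:00.
Lars ∩ Anders: 09:00–12:00, 15:00–16:00.
Windows ≥ 90 min: 09:00–12:00.
Latest start in the last window 09:00–12:00 is 12:00 − 90 min = 10:30.

10:30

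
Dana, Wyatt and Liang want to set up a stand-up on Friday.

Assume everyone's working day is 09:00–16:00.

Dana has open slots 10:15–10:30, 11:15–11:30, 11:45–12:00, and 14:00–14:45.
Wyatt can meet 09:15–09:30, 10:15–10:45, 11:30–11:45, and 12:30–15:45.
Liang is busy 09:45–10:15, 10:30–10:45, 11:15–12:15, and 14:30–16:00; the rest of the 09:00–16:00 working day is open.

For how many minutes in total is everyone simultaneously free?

Liang free within 09:00–16:00: 09:00–09:45, 10:15–10:30, 10:45–11:15, 12:15–14:30.
Dana ∩ Wyatt: 10:15–10:30, 14:00–14:45.
Dana ∩ Wyatt ∩ Liang: 10:15–10:30, 14:00–14:30.
Total common minutes: 15 + 30 = 45.

45 minutes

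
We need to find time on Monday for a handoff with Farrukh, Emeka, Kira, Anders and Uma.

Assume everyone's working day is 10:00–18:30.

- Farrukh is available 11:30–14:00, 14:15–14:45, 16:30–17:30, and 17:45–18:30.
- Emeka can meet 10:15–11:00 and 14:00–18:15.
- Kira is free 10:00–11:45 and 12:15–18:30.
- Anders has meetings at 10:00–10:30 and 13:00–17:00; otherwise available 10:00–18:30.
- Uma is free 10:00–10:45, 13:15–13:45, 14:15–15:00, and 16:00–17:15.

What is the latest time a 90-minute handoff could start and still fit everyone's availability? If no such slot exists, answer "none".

Anders free within 10:00–18:30: 10:30–13:00, 17:00–18:30.
Farrukh ∩ Emeka: 14:15–14:45, 16:30–17:30, 17:45–18:15.
Farrukh ∩ Emeka ∩ Kira: 14:15–14:45, 16:30–17:30, 17:45–18:15.
Farrukh ∩ Emeka ∩ Kira ∩ Anders: 17:00–17:30, 17:45–18:15.
Farrukh ∩ Emeka ∩ Kira ∩ Anders ∩ Uma: 17:00–17:15.
Windows ≥ 90 min: (none).

none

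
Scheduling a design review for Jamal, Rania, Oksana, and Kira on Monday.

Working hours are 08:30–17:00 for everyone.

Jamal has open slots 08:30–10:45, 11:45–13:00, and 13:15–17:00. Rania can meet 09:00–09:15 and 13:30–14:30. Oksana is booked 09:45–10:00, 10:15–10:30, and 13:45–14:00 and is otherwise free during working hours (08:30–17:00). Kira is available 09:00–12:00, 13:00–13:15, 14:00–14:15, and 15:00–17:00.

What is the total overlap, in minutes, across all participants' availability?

30 minutes

Oksana free within 08:30–17:00: 08:30–09:45, 10:00–10:15, 10:30–13:45, 14:00–17:00.
Jamal ∩ Rania: 09:00–09:15, 13:30–14:30.
Jamal ∩ Rania ∩ Oksana: 09:00–09:15, 13:30–13:45, 14:00–14:30.
Jamal ∩ Rania ∩ Oksana ∩ Kira: 09:00–09:15, 14:00–14:15.
Total common minutes: 15 + 15 = 30.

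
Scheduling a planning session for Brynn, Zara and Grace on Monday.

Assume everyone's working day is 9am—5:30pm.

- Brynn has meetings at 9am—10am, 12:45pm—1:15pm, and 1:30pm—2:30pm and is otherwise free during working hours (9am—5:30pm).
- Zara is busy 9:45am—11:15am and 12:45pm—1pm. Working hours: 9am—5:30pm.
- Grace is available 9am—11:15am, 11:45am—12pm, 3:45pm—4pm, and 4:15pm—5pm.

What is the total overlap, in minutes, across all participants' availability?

75 minutes

Brynn free within 09:00–17:30: 10:00–12:45, 13:15–13:30, 14:30–17:30.
Zara free within 09:00–17:30: 09:00–09:45, 11:15–12:45, 13:00–17:30.
Brynn ∩ Zara: 11:15–12:45, 13:15–13:30, 14:30–17:30.
Brynn ∩ Zara ∩ Grace: 11:45–12:00, 15:45–16:00, 16:15–17:00.
Total common minutes: 15 + 15 + 45 = 75.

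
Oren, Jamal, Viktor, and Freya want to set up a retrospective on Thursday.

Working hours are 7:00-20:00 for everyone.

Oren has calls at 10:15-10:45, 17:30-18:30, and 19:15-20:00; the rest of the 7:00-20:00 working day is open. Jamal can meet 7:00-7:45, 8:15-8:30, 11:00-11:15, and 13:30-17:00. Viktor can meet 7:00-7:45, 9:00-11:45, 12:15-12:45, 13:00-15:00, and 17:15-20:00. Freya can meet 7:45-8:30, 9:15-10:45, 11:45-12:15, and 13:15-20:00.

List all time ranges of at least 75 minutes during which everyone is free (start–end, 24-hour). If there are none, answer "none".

13:30–15:00

Oren free within 07:00–20:00: 07:00–10:15, 10:45–17:30, 18:30–19:15.
Oren ∩ Jamal: 07:00–07:45, 08:15–08:30, 11:00–11:15, 13:30–17:00.
Oren ∩ Jamal ∩ Viktor: 07:00–07:45, 11:00–11:15, 13:30–15:00.
Oren ∩ Jamal ∩ Viktor ∩ Freya: 13:30–15:00.
Windows ≥ 75 min: 13:30–15:00.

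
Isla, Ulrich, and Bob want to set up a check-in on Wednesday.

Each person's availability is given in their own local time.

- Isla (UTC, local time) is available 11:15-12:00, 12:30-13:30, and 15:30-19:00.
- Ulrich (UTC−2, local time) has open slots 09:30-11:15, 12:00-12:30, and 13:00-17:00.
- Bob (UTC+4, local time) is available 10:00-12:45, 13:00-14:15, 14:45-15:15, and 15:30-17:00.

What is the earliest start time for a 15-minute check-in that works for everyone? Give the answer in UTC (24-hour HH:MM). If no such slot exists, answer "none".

Isla → UTC: 11:15–12:00, 12:30–13:30, 15:30–19:00.
Ulrich → UTC: 11:30–13:15, 14:00–14:30, 15:00–19:00.
Bob → UTC: 06:00–08:45, 09:00–10:15, 10:45–11:15, 11:30–13:00.
Isla ∩ Ulrich: 11:30–12:00, 12:30–13:15, 15:30–19:00.
Isla ∩ Ulrich ∩ Bob: 11:30–12:00, 12:30–13:00.
Windows ≥ 15 min: 11:30–12:00, 12:30–13:00.
Earliest such window starts at 11:30.

11:30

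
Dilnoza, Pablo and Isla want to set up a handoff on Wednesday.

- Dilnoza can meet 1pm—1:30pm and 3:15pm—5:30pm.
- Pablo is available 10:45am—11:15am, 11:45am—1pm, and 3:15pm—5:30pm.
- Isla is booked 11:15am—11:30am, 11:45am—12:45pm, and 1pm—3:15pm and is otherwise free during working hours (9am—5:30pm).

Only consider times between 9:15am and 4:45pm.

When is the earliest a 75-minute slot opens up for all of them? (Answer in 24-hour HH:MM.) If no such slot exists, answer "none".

Isla free within 09:00–17:30: 09:00–11:15, 11:30–11:45, 12:45–13:00, 15:15–17:30.
Dilnoza ∩ Pablo: 15:15–17:30.
Dilnoza ∩ Pablo ∩ Isla: 15:15–17:30.
Restricted to 09:15–16:45: 15:15–16:45.
Windows ≥ 75 min: 15:15–16:45.
Earliest such window starts at 15:15.

15:15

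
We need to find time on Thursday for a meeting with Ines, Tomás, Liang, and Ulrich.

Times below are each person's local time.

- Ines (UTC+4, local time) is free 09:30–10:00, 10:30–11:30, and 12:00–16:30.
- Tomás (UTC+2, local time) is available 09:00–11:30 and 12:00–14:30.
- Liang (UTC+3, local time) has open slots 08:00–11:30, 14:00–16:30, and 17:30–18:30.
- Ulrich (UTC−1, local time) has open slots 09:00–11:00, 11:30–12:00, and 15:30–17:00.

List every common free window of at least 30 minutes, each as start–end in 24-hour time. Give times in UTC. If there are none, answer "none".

Ines → UTC: 05:30–06:00, 06:30–07:30, 08:00–12:30.
Tomás → UTC: 07:00–09:30, 10:00–12:30.
Liang → UTC: 05:00–08:30, 11:00–13:30, 14:30–15:30.
Ulrich → UTC: 10:00–12:00, 12:30–13:00, 16:30–18:00.
Ines ∩ Tomás: 07:00–07:30, 08:00–09:30, 10:00–12:30.
Ines ∩ Tomás ∩ Liang: 07:00–07:30, 08:00–08:30, 11:00–12:30.
Ines ∩ Tomás ∩ Liang ∩ Ulrich: 11:00–12:00.
Windows ≥ 30 min: 11:00–12:00.

11:00–12:00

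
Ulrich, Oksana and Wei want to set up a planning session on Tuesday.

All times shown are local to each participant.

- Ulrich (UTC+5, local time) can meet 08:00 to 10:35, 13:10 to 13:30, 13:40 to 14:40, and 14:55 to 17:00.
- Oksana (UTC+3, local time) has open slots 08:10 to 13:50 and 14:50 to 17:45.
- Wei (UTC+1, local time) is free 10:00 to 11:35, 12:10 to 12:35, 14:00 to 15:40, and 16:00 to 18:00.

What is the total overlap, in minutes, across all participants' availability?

80 minutes

Ulrich → UTC: 03:00–05:35, 08:10–08:30, 08:40–09:40, 09:55–12:00.
Oksana → UTC: 05:10–10:50, 11:50–14:45.
Wei → UTC: 09:00–10:35, 11:10–11:35, 13:00–14:40, 15:00–17:00.
Ulrich ∩ Oksana: 05:10–05:35, 08:10–08:30, 08:40–09:40, 09:55–10:50, 11:50–12:00.
Ulrich ∩ Oksana ∩ Wei: 09:00–09:40, 09:55–10:35.
Total common minutes: 40 + 40 = 80.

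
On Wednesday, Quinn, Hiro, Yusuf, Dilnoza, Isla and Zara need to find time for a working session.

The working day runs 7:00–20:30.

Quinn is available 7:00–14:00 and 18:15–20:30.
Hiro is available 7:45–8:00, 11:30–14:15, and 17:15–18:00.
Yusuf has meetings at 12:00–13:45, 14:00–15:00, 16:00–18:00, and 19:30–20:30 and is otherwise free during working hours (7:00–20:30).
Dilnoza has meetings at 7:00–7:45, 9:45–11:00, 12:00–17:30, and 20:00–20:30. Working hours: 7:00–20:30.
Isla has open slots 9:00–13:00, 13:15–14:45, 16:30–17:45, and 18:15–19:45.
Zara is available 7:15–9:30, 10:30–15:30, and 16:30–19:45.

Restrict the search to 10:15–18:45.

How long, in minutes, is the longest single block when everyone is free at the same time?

Yusuf free within 07:00–20:30: 07:00–12:00, 13:45–14:00, 15:00–16:00, 18:00–19:30.
Dilnoza free within 07:00–20:30: 07:45–09:45, 11:00–12:00, 17:30–20:00.
Quinn ∩ Hiro: 07:45–08:00, 11:30–14:00.
Quinn ∩ Hiro ∩ Yusuf: 07:45–08:00, 11:30–12:00, 13:45–14:00.
Quinn ∩ Hiro ∩ Yusuf ∩ Dilnoza: 07:45–08:00, 11:30–12:00.
Quinn ∩ Hiro ∩ Yusuf ∩ Dilnoza ∩ Isla: 11:30–12:00.
Quinn ∩ Hiro ∩ Yusuf ∩ Dilnoza ∩ Isla ∩ Zara: 11:30–12:00.
Restricted to 10:15–18:45: 11:30–12:00.
Single common window of 30 minutes.

30 minutes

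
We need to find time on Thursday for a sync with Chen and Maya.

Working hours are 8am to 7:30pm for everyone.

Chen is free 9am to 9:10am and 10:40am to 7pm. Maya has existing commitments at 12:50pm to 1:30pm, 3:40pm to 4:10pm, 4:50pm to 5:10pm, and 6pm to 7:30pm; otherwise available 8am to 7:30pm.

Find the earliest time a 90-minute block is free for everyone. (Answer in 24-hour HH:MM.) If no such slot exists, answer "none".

10:40

Maya free within 08:00–19:30: 08:00–12:50, 13:30–15:40, 16:10–16:50, 17:10–18:00.
Chen ∩ Maya: 09:00–09:10, 10:40–12:50, 13:30–15:40, 16:10–16:50, 17:10–18:00.
Windows ≥ 90 min: 10:40–12:50, 13:30–15:40.
Earliest such window starts at 10:40.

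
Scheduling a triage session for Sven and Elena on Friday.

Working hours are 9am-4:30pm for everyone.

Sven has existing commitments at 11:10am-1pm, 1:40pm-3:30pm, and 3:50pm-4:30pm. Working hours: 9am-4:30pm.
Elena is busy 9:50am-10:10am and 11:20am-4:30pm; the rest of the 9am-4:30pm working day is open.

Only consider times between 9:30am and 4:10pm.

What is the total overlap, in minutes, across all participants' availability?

Sven free within 09:00–16:30: 09:00–11:10, 13:00–13:40, 15:30–15:50.
Elena free within 09:00–16:30: 09:00–09:50, 10:10–11:20.
Sven ∩ Elena: 09:00–09:50, 10:10–11:10.
Restricted to 09:30–16:10: 09:30–09:50, 10:10–11:10.
Total common minutes: 20 + 60 = 80.

80 minutes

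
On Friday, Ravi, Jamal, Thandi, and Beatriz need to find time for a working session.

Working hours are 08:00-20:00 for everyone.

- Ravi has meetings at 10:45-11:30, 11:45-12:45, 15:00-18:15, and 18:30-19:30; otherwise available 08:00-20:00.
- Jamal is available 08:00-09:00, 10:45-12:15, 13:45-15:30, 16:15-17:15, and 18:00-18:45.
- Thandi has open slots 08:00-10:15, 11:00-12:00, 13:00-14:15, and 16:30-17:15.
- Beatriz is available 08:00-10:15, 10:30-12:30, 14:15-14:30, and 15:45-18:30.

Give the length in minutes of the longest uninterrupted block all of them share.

Ravi free within 08:00–20:00: 08:00–10:45, 11:30–11:45, 12:45–15:00, 18:15–18:30, 19:30–20:00.
Ravi ∩ Jamal: 08:00–09:00, 11:30–11:45, 13:45–15:00, 18:15–18:30.
Ravi ∩ Jamal ∩ Thandi: 08:00–09:00, 11:30–11:45, 13:45–14:15.
Ravi ∩ Jamal ∩ Thandi ∩ Beatriz: 08:00–09:00, 11:30–11:45.
Common window lengths: 60, 15 min; longest is 60.

60 minutes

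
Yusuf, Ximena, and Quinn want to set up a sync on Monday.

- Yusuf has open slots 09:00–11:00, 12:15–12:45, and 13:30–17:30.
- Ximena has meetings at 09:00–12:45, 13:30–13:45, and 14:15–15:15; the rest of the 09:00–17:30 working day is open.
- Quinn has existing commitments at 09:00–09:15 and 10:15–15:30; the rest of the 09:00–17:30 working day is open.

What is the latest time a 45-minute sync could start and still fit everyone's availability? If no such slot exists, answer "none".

16:45

Ximena free within 09:00–17:30: 12:45–13:30, 13:45–14:15, 15:15–17:30.
Quinn free within 09:00–17:30: 09:15–10:15, 15:30–17:30.
Yusuf ∩ Ximena: 13:45–14:15, 15:15–17:30.
Yusuf ∩ Ximena ∩ Quinn: 15:30–17:30.
Windows ≥ 45 min: 15:30–17:30.
Latest start in the last window 15:30–17:30 is 17:30 − 45 min = 16:45.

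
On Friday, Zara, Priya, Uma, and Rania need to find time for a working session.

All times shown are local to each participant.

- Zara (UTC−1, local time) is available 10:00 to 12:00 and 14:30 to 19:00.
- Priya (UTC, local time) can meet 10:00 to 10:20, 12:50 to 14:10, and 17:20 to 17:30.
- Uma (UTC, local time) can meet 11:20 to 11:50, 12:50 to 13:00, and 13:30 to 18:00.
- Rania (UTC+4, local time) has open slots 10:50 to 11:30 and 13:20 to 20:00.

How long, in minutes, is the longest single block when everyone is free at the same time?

Zara → UTC: 11:00–13:00, 15:30–20:00.
Priya → UTC: 10:00–10:20, 12:50–14:10, 17:20–17:30.
Uma → UTC: 11:20–11:50, 12:50–13:00, 13:30–18:00.
Rania → UTC: 06:50–07:30, 09:20–16:00.
Zara ∩ Priya: 12:50–13:00, 17:20–17:30.
Zara ∩ Priya ∩ Uma: 12:50–13:00, 17:20–17:30.
Zara ∩ Priya ∩ Uma ∩ Rania: 12:50–13:00.
Single common window of 10 minutes.

10 minutes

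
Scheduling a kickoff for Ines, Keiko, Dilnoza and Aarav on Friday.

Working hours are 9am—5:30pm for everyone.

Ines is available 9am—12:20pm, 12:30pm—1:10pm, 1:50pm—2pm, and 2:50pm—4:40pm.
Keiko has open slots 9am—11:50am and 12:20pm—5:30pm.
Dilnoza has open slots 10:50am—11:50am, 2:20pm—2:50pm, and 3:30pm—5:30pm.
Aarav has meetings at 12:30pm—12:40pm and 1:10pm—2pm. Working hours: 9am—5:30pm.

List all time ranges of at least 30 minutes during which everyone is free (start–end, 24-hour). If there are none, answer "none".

10:50–11:50, 15:30–16:40

Aarav free within 09:00–17:30: 09:00–12:30, 12:40–13:10, 14:00–17:30.
Ines ∩ Keiko: 09:00–11:50, 12:30–13:10, 13:50–14:00, 14:50–16:40.
Ines ∩ Keiko ∩ Dilnoza: 10:50–11:50, 15:30–16:40.
Ines ∩ Keiko ∩ Dilnoza ∩ Aarav: 10:50–11:50, 15:30–16:40.
Windows ≥ 30 min: 10:50–11:50, 15:30–16:40.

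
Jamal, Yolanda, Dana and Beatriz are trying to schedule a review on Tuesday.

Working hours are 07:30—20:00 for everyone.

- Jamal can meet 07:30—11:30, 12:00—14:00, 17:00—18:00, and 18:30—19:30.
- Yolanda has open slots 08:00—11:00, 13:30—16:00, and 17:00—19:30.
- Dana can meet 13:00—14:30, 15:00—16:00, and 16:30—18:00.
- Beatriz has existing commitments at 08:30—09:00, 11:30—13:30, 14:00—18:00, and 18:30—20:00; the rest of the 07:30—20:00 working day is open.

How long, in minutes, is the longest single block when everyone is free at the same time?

Beatriz free within 07:30–20:00: 07:30–08:30, 09:00–11:30, 13:30–14:00, 18:00–18:30.
Jamal ∩ Yolanda: 08:00–11:00, 13:30–14:00, 17:00–18:00, 18:30–19:30.
Jamal ∩ Yolanda ∩ Dana: 13:30–14:00, 17:00–18:00.
Jamal ∩ Yolanda ∩ Dana ∩ Beatriz: 13:30–14:00.
Single common window of 30 minutes.

30 minutes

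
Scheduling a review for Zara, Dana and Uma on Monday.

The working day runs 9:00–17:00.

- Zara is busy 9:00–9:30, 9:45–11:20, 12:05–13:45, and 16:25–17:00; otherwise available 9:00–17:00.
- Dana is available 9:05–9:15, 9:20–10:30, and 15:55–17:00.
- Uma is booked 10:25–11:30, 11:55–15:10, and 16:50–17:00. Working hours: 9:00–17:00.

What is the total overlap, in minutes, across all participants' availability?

Zara free within 09:00–17:00: 09:30–09:45, 11:20–12:05, 13:45–16:25.
Uma free within 09:00–17:00: 09:00–10:25, 11:30–11:55, 15:10–16:50.
Zara ∩ Dana: 09:30–09:45, 15:55–16:25.
Zara ∩ Dana ∩ Uma: 09:30–09:45, 15:55–16:25.
Total common minutes: 15 + 30 = 45.

45 minutes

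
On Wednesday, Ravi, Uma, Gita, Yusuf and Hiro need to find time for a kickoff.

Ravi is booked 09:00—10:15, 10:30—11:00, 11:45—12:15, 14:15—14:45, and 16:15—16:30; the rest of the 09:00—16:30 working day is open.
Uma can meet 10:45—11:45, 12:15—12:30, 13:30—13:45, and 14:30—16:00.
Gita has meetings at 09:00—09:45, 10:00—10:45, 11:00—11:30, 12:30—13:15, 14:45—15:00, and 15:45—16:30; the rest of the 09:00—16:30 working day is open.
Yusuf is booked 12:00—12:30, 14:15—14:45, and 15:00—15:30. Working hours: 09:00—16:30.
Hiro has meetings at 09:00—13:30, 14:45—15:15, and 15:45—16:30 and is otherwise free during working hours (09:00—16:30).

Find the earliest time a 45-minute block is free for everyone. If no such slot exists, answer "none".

Ravi free within 09:00–16:30: 10:15–10:30, 11:00–11:45, 12:15–14:15, 14:45–16:15.
Gita free within 09:00–16:30: 09:45–10:00, 10:45–11:00, 11:30–12:30, 13:15–14:45, 15:00–15:45.
Yusuf free within 09:00–16:30: 09:00–12:00, 12:30–14:15, 14:45–15:00, 15:30–16:30.
Hiro free within 09:00–16:30: 13:30–14:45, 15:15–15:45.
Ravi ∩ Uma: 11:00–11:45, 12:15–12:30, 13:30–13:45, 14:45–16:00.
Ravi ∩ Uma ∩ Gita: 11:30–11:45, 12:15–12:30, 13:30–13:45, 15:00–15:45.
Ravi ∩ Uma ∩ Gita ∩ Yusuf: 11:30–11:45, 13:30–13:45, 15:30–15:45.
Ravi ∩ Uma ∩ Gita ∩ Yusuf ∩ Hiro: 13:30–13:45, 15:30–15:45.
Windows ≥ 45 min: (none).

none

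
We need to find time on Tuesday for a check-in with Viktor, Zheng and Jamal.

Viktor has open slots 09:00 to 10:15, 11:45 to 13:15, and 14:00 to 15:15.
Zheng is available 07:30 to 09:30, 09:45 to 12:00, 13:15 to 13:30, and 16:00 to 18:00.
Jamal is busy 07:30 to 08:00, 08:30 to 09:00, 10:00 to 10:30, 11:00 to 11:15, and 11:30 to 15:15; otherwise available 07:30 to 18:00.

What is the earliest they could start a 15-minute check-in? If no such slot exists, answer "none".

Jamal free within 07:30–18:00: 08:00–08:30, 09:00–10:00, 10:30–11:00, 11:15–11:30, 15:15–18:00.
Viktor ∩ Zheng: 09:00–09:30, 09:45–10:15, 11:45–12:00.
Viktor ∩ Zheng ∩ Jamal: 09:00–09:30, 09:45–10:00.
Windows ≥ 15 min: 09:00–09:30, 09:45–10:00.
Earliest such window starts at 09:00.

09:00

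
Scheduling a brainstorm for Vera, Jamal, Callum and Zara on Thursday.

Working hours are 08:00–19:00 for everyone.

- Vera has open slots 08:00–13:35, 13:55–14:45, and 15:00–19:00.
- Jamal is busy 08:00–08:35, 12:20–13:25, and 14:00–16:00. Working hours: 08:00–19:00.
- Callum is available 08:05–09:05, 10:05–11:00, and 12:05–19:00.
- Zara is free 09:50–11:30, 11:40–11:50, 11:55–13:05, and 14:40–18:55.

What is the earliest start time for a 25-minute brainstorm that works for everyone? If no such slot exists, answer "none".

10:05

Jamal free within 08:00–19:00: 08:35–12:20, 13:25–14:00, 16:00–19:00.
Vera ∩ Jamal: 08:35–12:20, 13:25–13:35, 13:55–14:00, 16:00–19:00.
Vera ∩ Jamal ∩ Callum: 08:35–09:05, 10:05–11:00, 12:05–12:20, 13:25–13:35, 13:55–14:00, 16:00–19:00.
Vera ∩ Jamal ∩ Callum ∩ Zara: 10:05–11:00, 12:05–12:20, 16:00–18:55.
Windows ≥ 25 min: 10:05–11:00, 16:00–18:55.
Earliest such window starts at 10:05.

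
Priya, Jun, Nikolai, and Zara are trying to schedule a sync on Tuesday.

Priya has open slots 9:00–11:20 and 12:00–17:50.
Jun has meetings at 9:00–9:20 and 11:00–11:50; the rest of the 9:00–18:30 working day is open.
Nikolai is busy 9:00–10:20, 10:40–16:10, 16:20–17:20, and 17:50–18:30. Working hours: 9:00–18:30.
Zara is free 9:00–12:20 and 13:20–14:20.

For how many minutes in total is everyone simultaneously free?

Jun free within 09:00–18:30: 09:20–11:00, 11:50–18:30.
Nikolai free within 09:00–18:30: 10:20–10:40, 16:10–16:20, 17:20–17:50.
Priya ∩ Jun: 09:20–11:00, 12:00–17:50.
Priya ∩ Jun ∩ Nikolai: 10:20–10:40, 16:10–16:20, 17:20–17:50.
Priya ∩ Jun ∩ Nikolai ∩ Zara: 10:20–10:40.
Total common minutes: 20.

20 minutes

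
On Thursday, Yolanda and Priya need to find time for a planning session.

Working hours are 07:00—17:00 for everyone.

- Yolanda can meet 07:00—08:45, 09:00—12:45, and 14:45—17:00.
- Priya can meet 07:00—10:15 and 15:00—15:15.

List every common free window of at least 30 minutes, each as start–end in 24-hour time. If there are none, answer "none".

Yolanda ∩ Priya: 07:00–08:45, 09:00–10:15, 15:00–15:15.
Windows ≥ 30 min: 07:00–08:45, 09:00–10:15.

07:00–08:45, 09:00–10:15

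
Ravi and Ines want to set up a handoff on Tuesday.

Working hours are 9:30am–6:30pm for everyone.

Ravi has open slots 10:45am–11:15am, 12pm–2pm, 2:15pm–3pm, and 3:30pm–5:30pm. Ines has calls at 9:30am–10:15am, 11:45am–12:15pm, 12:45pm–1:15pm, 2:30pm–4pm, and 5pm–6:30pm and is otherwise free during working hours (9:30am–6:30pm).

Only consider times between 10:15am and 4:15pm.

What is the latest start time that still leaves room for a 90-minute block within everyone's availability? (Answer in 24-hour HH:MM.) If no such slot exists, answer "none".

none

Ines free within 09:30–18:30: 10:15–11:45, 12:15–12:45, 13:15–14:30, 16:00–17:00.
Ravi ∩ Ines: 10:45–11:15, 12:15–12:45, 13:15–14:00, 14:15–14:30, 16:00–17:00.
Restricted to 10:15–16:15: 10:45–11:15, 12:15–12:45, 13:15–14:00, 14:15–14:30, 16:00–16:15.
Windows ≥ 90 min: (none).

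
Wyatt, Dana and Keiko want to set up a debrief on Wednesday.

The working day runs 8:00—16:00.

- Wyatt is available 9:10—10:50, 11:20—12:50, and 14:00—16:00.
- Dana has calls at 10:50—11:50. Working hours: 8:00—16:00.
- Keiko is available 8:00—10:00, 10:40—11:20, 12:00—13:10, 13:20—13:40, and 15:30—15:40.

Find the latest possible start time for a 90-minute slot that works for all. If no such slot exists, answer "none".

none

Dana free within 08:00–16:00: 08:00–10:50, 11:50–16:00.
Wyatt ∩ Dana: 09:10–10:50, 11:50–12:50, 14:00–16:00.
Wyatt ∩ Dana ∩ Keiko: 09:10–10:00, 10:40–10:50, 12:00–12:50, 15:30–15:40.
Windows ≥ 90 min: (none).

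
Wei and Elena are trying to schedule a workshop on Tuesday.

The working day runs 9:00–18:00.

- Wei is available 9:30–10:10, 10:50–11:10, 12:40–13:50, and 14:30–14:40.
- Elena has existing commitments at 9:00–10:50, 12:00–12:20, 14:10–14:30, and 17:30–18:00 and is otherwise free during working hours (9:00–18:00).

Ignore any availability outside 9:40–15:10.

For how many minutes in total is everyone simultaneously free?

100 minutes

Elena free within 09:00–18:00: 10:50–12:00, 12:20–14:10, 14:30–17:30.
Wei ∩ Elena: 10:50–11:10, 12:40–13:50, 14:30–14:40.
Restricted to 09:40–15:10: 10:50–11:10, 12:40–13:50, 14:30–14:40.
Total common minutes: 20 + 70 + 10 = 100.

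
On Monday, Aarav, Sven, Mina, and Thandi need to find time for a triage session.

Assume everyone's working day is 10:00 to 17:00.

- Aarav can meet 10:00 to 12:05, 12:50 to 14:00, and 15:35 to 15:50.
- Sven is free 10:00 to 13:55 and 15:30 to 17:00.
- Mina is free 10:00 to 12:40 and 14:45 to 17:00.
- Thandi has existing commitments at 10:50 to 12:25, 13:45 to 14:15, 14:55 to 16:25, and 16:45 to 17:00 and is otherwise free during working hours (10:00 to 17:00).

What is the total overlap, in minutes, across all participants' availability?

50 minutes

Thandi free within 10:00–17:00: 10:00–10:50, 12:25–13:45, 14:15–14:55, 16:25–16:45.
Aarav ∩ Sven: 10:00–12:05, 12:50–13:55, 15:35–15:50.
Aarav ∩ Sven ∩ Mina: 10:00–12:05, 15:35–15:50.
Aarav ∩ Sven ∩ Mina ∩ Thandi: 10:00–10:50.
Total common minutes: 50.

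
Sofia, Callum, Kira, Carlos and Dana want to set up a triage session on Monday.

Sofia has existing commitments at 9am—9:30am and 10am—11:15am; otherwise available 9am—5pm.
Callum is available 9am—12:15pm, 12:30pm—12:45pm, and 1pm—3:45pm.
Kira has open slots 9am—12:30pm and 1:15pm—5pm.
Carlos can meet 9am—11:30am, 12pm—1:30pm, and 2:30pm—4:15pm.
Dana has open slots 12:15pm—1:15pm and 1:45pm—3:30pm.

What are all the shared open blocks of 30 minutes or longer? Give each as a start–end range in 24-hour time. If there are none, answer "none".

14:30–15:30

Sofia free within 09:00–17:00: 09:30–10:00, 11:15–17:00.
Sofia ∩ Callum: 09:30–10:00, 11:15–12:15, 12:30–12:45, 13:00–15:45.
Sofia ∩ Callum ∩ Kira: 09:30–10:00, 11:15–12:15, 13:15–15:45.
Sofia ∩ Callum ∩ Kira ∩ Carlos: 09:30–10:00, 11:15–11:30, 12:00–12:15, 13:15–13:30, 14:30–15:45.
Sofia ∩ Callum ∩ Kira ∩ Carlos ∩ Dana: 14:30–15:30.
Windows ≥ 30 min: 14:30–15:30.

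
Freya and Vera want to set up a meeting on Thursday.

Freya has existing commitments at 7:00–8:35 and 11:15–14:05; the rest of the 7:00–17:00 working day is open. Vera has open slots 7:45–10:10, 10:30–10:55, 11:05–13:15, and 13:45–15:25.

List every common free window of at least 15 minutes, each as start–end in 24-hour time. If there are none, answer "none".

08:35–10:10, 10:30–10:55, 14:05–15:25

Freya free within 07:00–17:00: 08:35–11:15, 14:05–17:00.
Freya ∩ Vera: 08:35–10:10, 10:30–10:55, 11:05–11:15, 14:05–15:25.
Windows ≥ 15 min: 08:35–10:10, 10:30–10:55, 14:05–15:25.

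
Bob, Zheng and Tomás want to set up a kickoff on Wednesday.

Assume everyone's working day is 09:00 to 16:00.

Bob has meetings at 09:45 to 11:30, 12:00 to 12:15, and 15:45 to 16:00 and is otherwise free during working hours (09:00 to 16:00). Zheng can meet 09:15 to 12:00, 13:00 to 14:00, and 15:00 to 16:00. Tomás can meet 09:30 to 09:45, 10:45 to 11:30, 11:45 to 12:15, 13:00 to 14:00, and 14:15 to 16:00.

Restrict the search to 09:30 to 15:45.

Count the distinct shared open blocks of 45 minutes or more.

2

Bob free within 09:00–16:00: 09:00–09:45, 11:30–12:00, 12:15–15:45.
Bob ∩ Zheng: 09:15–09:45, 11:30–12:00, 13:00–14:00, 15:00–15:45.
Bob ∩ Zheng ∩ Tomás: 09:30–09:45, 11:45–12:00, 13:00–14:00, 15:00–15:45.
Restricted to 09:30–15:45: 09:30–09:45, 11:45–12:00, 13:00–14:00, 15:00–15:45.
Windows ≥ 45 min: 13:00–14:00, 15:00–15:45.
That's 2 windows.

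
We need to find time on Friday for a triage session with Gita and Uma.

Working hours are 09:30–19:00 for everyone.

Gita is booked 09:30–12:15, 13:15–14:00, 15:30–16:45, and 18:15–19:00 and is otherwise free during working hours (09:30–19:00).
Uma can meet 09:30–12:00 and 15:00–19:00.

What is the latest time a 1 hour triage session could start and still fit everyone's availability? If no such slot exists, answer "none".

17:15

Gita free within 09:30–19:00: 12:15–13:15, 14:00–15:30, 16:45–18:15.
Gita ∩ Uma: 15:00–15:30, 16:45–18:15.
Windows ≥ 60 min: 16:45–18:15.
Latest start in the last window 16:45–18:15 is 18:15 − 60 min = 17:15.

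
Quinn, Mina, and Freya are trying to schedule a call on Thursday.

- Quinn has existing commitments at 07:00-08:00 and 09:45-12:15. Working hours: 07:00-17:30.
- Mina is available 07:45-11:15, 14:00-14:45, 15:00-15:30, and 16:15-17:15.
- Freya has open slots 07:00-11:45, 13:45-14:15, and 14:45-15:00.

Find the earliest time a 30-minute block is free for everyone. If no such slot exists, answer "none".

08:00

Quinn free within 07:00–17:30: 08:00–09:45, 12:15–17:30.
Quinn ∩ Mina: 08:00–09:45, 14:00–14:45, 15:00–15:30, 16:15–17:15.
Quinn ∩ Mina ∩ Freya: 08:00–09:45, 14:00–14:15.
Windows ≥ 30 min: 08:00–09:45.
Earliest such window starts at 08:00.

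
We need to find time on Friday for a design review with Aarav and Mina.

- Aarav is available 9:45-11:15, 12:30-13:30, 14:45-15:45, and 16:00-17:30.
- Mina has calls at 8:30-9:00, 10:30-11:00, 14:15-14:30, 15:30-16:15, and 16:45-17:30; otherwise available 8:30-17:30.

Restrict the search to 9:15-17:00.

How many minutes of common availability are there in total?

195 minutes

Mina free within 08:30–17:30: 09:00–10:30, 11:00–14:15, 14:30–15:30, 16:15–16:45.
Aarav ∩ Mina: 09:45–10:30, 11:00–11:15, 12:30–13:30, 14:45–15:30, 16:15–16:45.
Restricted to 09:15–17:00: 09:45–10:30, 11:00–11:15, 12:30–13:30, 14:45–15:30, 16:15–16:45.
Total common minutes: 45 + 15 + 60 + 45 + 30 = 195.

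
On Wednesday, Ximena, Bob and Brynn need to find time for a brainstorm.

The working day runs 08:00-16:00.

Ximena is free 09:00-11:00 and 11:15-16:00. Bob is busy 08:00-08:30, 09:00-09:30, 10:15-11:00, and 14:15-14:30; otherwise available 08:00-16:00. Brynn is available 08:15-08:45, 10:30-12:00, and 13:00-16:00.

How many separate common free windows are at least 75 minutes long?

Bob free within 08:00–16:00: 08:30–09:00, 09:30–10:15, 11:00–14:15, 14:30–16:00.
Ximena ∩ Bob: 09:30–10:15, 11:15–14:15, 14:30–16:00.
Ximena ∩ Bob ∩ Brynn: 11:15–12:00, 13:00–14:15, 14:30–16:00.
Windows ≥ 75 min: 13:00–14:15, 14:30–16:00.
That's 2 windows.

2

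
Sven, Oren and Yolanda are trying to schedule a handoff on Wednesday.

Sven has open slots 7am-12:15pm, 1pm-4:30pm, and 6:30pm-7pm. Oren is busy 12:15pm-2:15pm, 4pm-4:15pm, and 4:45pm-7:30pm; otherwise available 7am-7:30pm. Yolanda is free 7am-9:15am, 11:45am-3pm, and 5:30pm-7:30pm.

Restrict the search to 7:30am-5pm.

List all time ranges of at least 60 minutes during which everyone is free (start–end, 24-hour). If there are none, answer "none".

07:30–09:15

Oren free within 07:00–19:30: 07:00–12:15, 14:15–16:00, 16:15–16:45.
Sven ∩ Oren: 07:00–12:15, 14:15–16:00, 16:15–16:30.
Sven ∩ Oren ∩ Yolanda: 07:00–09:15, 11:45–12:15, 14:15–15:00.
Restricted to 07:30–17:00: 07:30–09:15, 11:45–12:15, 14:15–15:00.
Windows ≥ 60 min: 07:30–09:15.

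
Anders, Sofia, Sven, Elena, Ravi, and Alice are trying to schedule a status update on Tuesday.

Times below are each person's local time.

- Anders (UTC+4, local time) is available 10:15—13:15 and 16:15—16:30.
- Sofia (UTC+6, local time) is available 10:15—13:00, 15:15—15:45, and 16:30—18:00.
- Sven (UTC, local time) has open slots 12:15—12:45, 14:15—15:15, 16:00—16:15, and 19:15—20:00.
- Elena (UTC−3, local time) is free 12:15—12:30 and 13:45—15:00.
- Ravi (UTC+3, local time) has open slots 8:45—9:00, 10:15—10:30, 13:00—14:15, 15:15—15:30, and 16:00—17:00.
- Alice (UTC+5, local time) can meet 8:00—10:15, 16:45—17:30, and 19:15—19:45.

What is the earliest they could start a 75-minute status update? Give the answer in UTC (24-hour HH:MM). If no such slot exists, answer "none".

none

Anders → UTC: 06:15–09:15, 12:15–12:30.
Sofia → UTC: 04:15–07:00, 09:15–09:45, 10:30–12:00.
Sven → UTC: 12:15–12:45, 14:15–15:15, 16:00–16:15, 19:15–20:00.
Elena → UTC: 15:15–15:30, 16:45–18:00.
Ravi → UTC: 05:45–06:00, 07:15–07:30, 10:00–11:15, 12:15–12:30, 13:00–14:00.
Alice → UTC: 03:00–05:15, 11:45–12:30, 14:15–14:45.
Anders ∩ Sofia: 06:15–07:00.
Anders ∩ Sofia ∩ Sven: (none).
Anders ∩ Sofia ∩ Sven ∩ Elena: (none).
Anders ∩ Sofia ∩ Sven ∩ Elena ∩ Ravi: (none).
Anders ∩ Sofia ∩ Sven ∩ Elena ∩ Ravi ∩ Alice: (none).
Windows ≥ 75 min: (none).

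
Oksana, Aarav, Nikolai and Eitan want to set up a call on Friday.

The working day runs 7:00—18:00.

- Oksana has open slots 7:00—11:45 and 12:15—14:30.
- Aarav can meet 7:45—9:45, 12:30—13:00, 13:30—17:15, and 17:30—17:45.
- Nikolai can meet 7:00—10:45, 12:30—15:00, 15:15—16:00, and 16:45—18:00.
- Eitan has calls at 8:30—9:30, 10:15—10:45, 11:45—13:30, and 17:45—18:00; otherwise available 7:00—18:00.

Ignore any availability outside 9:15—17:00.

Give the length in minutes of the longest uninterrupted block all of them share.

60 minutes

Eitan free within 07:00–18:00: 07:00–08:30, 09:30–10:15, 10:45–11:45, 13:30–17:45.
Oksana ∩ Aarav: 07:45–09:45, 12:30–13:00, 13:30–14:30.
Oksana ∩ Aarav ∩ Nikolai: 07:45–09:45, 12:30–13:00, 13:30–14:30.
Oksana ∩ Aarav ∩ Nikolai ∩ Eitan: 07:45–08:30, 09:30–09:45, 13:30–14:30.
Restricted to 09:15–17:00: 09:30–09:45, 13:30–14:30.
Common window lengths: 15, 60 min; longest is 60.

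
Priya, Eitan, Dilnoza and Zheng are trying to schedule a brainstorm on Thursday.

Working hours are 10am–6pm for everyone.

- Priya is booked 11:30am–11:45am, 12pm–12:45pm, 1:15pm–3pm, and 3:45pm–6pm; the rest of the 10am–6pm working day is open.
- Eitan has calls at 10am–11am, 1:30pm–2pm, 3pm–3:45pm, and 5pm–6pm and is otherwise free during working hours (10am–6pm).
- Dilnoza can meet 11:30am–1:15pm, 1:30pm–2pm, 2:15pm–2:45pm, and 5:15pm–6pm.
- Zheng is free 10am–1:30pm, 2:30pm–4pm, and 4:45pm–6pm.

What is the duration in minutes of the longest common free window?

30 minutes

Priya free within 10:00–18:00: 10:00–11:30, 11:45–12:00, 12:45–13:15, 15:00–15:45.
Eitan free within 10:00–18:00: 11:00–13:30, 14:00–15:00, 15:45–17:00.
Priya ∩ Eitan: 11:00–11:30, 11:45–12:00, 12:45–13:15.
Priya ∩ Eitan ∩ Dilnoza: 11:45–12:00, 12:45–13:15.
Priya ∩ Eitan ∩ Dilnoza ∩ Zheng: 11:45–12:00, 12:45–13:15.
Common window lengths: 15, 30 min; longest is 30.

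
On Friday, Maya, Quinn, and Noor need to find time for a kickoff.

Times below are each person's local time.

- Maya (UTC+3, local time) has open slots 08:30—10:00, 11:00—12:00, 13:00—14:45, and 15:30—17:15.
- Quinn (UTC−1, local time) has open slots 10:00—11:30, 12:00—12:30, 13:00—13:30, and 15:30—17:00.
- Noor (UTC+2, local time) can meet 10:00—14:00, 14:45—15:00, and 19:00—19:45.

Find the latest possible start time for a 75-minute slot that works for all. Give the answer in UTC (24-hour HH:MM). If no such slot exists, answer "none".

Maya → UTC: 05:30–07:00, 08:00–09:00, 10:00–11:45, 12:30–14:15.
Quinn → UTC: 11:00–12:30, 13:00–13:30, 14:00–14:30, 16:30–18:00.
Noor → UTC: 08:00–12:00, 12:45–13:00, 17:00–17:45.
Maya ∩ Quinn: 11:00–11:45, 13:00–13:30, 14:00–14:15.
Maya ∩ Quinn ∩ Noor: 11:00–11:45.
Windows ≥ 75 min: (none).

none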